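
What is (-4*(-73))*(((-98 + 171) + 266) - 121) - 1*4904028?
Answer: -4840372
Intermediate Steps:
(-4*(-73))*(((-98 + 171) + 266) - 121) - 1*4904028 = 292*((73 + 266) - 121) - 4904028 = 292*(339 - 121) - 4904028 = 292*218 - 4904028 = 63656 - 4904028 = -4840372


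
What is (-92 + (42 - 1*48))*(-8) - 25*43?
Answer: -291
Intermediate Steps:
(-92 + (42 - 1*48))*(-8) - 25*43 = (-92 + (42 - 48))*(-8) - 1*1075 = (-92 - 6)*(-8) - 1075 = -98*(-8) - 1075 = 784 - 1075 = -291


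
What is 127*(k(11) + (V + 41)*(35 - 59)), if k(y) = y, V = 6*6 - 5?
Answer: -218059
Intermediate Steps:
V = 31 (V = 36 - 5 = 31)
127*(k(11) + (V + 41)*(35 - 59)) = 127*(11 + (31 + 41)*(35 - 59)) = 127*(11 + 72*(-24)) = 127*(11 - 1728) = 127*(-1717) = -218059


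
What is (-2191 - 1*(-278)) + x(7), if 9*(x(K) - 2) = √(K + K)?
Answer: -1911 + √14/9 ≈ -1910.6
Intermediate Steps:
x(K) = 2 + √2*√K/9 (x(K) = 2 + √(K + K)/9 = 2 + √(2*K)/9 = 2 + (√2*√K)/9 = 2 + √2*√K/9)
(-2191 - 1*(-278)) + x(7) = (-2191 - 1*(-278)) + (2 + √2*√7/9) = (-2191 + 278) + (2 + √14/9) = -1913 + (2 + √14/9) = -1911 + √14/9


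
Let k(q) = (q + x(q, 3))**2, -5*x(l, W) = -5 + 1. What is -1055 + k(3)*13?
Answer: -21682/25 ≈ -867.28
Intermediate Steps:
x(l, W) = 4/5 (x(l, W) = -(-5 + 1)/5 = -1/5*(-4) = 4/5)
k(q) = (4/5 + q)**2 (k(q) = (q + 4/5)**2 = (4/5 + q)**2)
-1055 + k(3)*13 = -1055 + ((4 + 5*3)**2/25)*13 = -1055 + ((4 + 15)**2/25)*13 = -1055 + ((1/25)*19**2)*13 = -1055 + ((1/25)*361)*13 = -1055 + (361/25)*13 = -1055 + 4693/25 = -21682/25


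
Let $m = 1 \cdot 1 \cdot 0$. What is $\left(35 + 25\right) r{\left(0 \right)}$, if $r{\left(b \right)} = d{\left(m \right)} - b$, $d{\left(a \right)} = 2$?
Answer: $120$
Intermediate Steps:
$m = 0$ ($m = 1 \cdot 0 = 0$)
$r{\left(b \right)} = 2 - b$
$\left(35 + 25\right) r{\left(0 \right)} = \left(35 + 25\right) \left(2 - 0\right) = 60 \left(2 + 0\right) = 60 \cdot 2 = 120$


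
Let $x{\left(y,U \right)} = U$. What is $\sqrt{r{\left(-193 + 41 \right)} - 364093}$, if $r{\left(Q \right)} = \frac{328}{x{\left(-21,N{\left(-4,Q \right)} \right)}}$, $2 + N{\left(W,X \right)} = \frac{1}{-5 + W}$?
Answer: $\frac{13 i \sqrt{778069}}{19} \approx 603.53 i$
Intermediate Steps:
$N{\left(W,X \right)} = -2 + \frac{1}{-5 + W}$
$r{\left(Q \right)} = - \frac{2952}{19}$ ($r{\left(Q \right)} = \frac{328}{\frac{1}{-5 - 4} \left(11 - -8\right)} = \frac{328}{\frac{1}{-9} \left(11 + 8\right)} = \frac{328}{\left(- \frac{1}{9}\right) 19} = \frac{328}{- \frac{19}{9}} = 328 \left(- \frac{9}{19}\right) = - \frac{2952}{19}$)
$\sqrt{r{\left(-193 + 41 \right)} - 364093} = \sqrt{- \frac{2952}{19} - 364093} = \sqrt{- \frac{6920719}{19}} = \frac{13 i \sqrt{778069}}{19}$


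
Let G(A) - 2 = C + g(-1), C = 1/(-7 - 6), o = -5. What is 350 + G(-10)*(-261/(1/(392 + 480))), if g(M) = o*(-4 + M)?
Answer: -79652650/13 ≈ -6.1271e+6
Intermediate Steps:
g(M) = 20 - 5*M (g(M) = -5*(-4 + M) = 20 - 5*M)
C = -1/13 (C = 1/(-13) = -1/13 ≈ -0.076923)
G(A) = 350/13 (G(A) = 2 + (-1/13 + (20 - 5*(-1))) = 2 + (-1/13 + (20 + 5)) = 2 + (-1/13 + 25) = 2 + 324/13 = 350/13)
350 + G(-10)*(-261/(1/(392 + 480))) = 350 + 350*(-261/(1/(392 + 480)))/13 = 350 + 350*(-261/(1/872))/13 = 350 + 350*(-261/1/872)/13 = 350 + 350*(-261*872)/13 = 350 + (350/13)*(-227592) = 350 - 79657200/13 = -79652650/13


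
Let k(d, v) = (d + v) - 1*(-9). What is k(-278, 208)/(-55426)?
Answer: 61/55426 ≈ 0.0011006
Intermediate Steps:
k(d, v) = 9 + d + v (k(d, v) = (d + v) + 9 = 9 + d + v)
k(-278, 208)/(-55426) = (9 - 278 + 208)/(-55426) = -61*(-1/55426) = 61/55426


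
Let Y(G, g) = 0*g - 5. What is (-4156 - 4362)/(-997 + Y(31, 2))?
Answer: 4259/501 ≈ 8.5010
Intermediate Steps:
Y(G, g) = -5 (Y(G, g) = 0 - 5 = -5)
(-4156 - 4362)/(-997 + Y(31, 2)) = (-4156 - 4362)/(-997 - 5) = -8518/(-1002) = -8518*(-1/1002) = 4259/501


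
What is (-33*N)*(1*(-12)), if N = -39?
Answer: -15444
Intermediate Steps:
(-33*N)*(1*(-12)) = (-33*(-39))*(1*(-12)) = 1287*(-12) = -15444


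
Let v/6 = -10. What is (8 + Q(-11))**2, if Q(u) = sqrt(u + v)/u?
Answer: (88 - I*sqrt(71))**2/121 ≈ 63.413 - 12.256*I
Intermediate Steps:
v = -60 (v = 6*(-10) = -60)
Q(u) = sqrt(-60 + u)/u (Q(u) = sqrt(u - 60)/u = sqrt(-60 + u)/u)
(8 + Q(-11))**2 = (8 + sqrt(-60 - 11)/(-11))**2 = (8 - I*sqrt(71)/11)**2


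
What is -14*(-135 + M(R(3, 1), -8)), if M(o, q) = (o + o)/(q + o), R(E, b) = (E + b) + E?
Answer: 2086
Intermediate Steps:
R(E, b) = b + 2*E
M(o, q) = 2*o/(o + q) (M(o, q) = (2*o)/(o + q) = 2*o/(o + q))
-14*(-135 + M(R(3, 1), -8)) = -14*(-135 + 2*(1 + 2*3)/((1 + 2*3) - 8)) = -14*(-135 + 2*(1 + 6)/((1 + 6) - 8)) = -14*(-135 + 2*7/(7 - 8)) = -14*(-135 + 2*7/(-1)) = -14*(-135 + 2*7*(-1)) = -14*(-135 - 14) = -14*(-149) = 2086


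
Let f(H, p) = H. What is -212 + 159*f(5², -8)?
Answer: 3763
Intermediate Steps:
-212 + 159*f(5², -8) = -212 + 159*5² = -212 + 159*25 = -212 + 3975 = 3763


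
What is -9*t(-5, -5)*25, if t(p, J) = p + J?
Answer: 2250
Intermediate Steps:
t(p, J) = J + p
-9*t(-5, -5)*25 = -9*(-5 - 5)*25 = -9*(-10)*25 = 90*25 = 2250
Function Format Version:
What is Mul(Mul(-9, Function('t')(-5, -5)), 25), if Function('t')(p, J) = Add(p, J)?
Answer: 2250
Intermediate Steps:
Function('t')(p, J) = Add(J, p)
Mul(Mul(-9, Function('t')(-5, -5)), 25) = Mul(Mul(-9, Add(-5, -5)), 25) = Mul(Mul(-9, -10), 25) = Mul(90, 25) = 2250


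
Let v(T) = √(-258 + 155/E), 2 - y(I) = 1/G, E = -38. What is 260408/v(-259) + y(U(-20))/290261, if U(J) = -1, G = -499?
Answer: 999/144840239 - 260408*I*√378442/9959 ≈ 6.8973e-6 - 16086.0*I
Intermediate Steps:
y(I) = 999/499 (y(I) = 2 - 1/(-499) = 2 - 1*(-1/499) = 2 + 1/499 = 999/499)
v(T) = I*√378442/38 (v(T) = √(-258 + 155/(-38)) = √(-258 + 155*(-1/38)) = √(-258 - 155/38) = √(-9959/38) = I*√378442/38)
260408/v(-259) + y(U(-20))/290261 = 260408/((I*√378442/38)) + (999/499)/290261 = 260408*(-I*√378442/9959) + (999/499)*(1/290261) = -260408*I*√378442/9959 + 999/144840239 = 999/144840239 - 260408*I*√378442/9959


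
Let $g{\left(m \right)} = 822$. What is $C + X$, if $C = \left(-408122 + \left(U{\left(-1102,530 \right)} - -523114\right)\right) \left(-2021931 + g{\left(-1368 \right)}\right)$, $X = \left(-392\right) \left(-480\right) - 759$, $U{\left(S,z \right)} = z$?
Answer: $-233482366497$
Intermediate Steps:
$X = 187401$ ($X = 188160 - 759 = 187401$)
$C = -233482553898$ ($C = \left(-408122 + \left(530 - -523114\right)\right) \left(-2021931 + 822\right) = \left(-408122 + \left(530 + 523114\right)\right) \left(-2021109\right) = \left(-408122 + 523644\right) \left(-2021109\right) = 115522 \left(-2021109\right) = -233482553898$)
$C + X = -233482553898 + 187401 = -233482366497$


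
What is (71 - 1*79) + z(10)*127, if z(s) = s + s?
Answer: 2532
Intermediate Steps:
z(s) = 2*s
(71 - 1*79) + z(10)*127 = (71 - 1*79) + (2*10)*127 = (71 - 79) + 20*127 = -8 + 2540 = 2532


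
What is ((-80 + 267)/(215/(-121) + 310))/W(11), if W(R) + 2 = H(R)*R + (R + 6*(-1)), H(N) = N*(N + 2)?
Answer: 22627/58776920 ≈ 0.00038496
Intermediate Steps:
H(N) = N*(2 + N)
W(R) = -8 + R + R**2*(2 + R) (W(R) = -2 + ((R*(2 + R))*R + (R + 6*(-1))) = -2 + (R**2*(2 + R) + (R - 6)) = -2 + (R**2*(2 + R) + (-6 + R)) = -2 + (-6 + R + R**2*(2 + R)) = -8 + R + R**2*(2 + R))
((-80 + 267)/(215/(-121) + 310))/W(11) = ((-80 + 267)/(215/(-121) + 310))/(-8 + 11 + 11**2*(2 + 11)) = (187/(215*(-1/121) + 310))/(-8 + 11 + 121*13) = (187/(-215/121 + 310))/(-8 + 11 + 1573) = (187/(37295/121))/1576 = (187*(121/37295))*(1/1576) = (22627/37295)*(1/1576) = 22627/58776920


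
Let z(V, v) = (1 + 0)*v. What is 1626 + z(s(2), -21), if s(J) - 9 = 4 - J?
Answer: 1605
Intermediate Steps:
s(J) = 13 - J (s(J) = 9 + (4 - J) = 13 - J)
z(V, v) = v (z(V, v) = 1*v = v)
1626 + z(s(2), -21) = 1626 - 21 = 1605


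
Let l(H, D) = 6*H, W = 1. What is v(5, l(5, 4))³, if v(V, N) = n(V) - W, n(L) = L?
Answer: 64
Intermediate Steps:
v(V, N) = -1 + V (v(V, N) = V - 1*1 = V - 1 = -1 + V)
v(5, l(5, 4))³ = (-1 + 5)³ = 4³ = 64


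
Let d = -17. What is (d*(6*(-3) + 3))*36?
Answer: 9180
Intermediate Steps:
(d*(6*(-3) + 3))*36 = -17*(6*(-3) + 3)*36 = -17*(-18 + 3)*36 = -17*(-15)*36 = 255*36 = 9180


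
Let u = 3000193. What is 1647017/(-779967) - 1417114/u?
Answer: -6046671029519/2340051533631 ≈ -2.5840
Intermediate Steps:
1647017/(-779967) - 1417114/u = 1647017/(-779967) - 1417114/3000193 = 1647017*(-1/779967) - 1417114*1/3000193 = -1647017/779967 - 1417114/3000193 = -6046671029519/2340051533631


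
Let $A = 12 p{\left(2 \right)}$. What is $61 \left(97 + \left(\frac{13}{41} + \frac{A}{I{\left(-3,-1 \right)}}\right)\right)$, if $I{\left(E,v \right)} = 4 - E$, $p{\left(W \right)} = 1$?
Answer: $\frac{1733742}{287} \approx 6040.9$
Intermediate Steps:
$A = 12$ ($A = 12 \cdot 1 = 12$)
$61 \left(97 + \left(\frac{13}{41} + \frac{A}{I{\left(-3,-1 \right)}}\right)\right) = 61 \left(97 + \left(\frac{13}{41} + \frac{12}{4 - -3}\right)\right) = 61 \left(97 + \left(13 \cdot \frac{1}{41} + \frac{12}{4 + 3}\right)\right) = 61 \left(97 + \left(\frac{13}{41} + \frac{12}{7}\right)\right) = 61 \left(97 + \frac{583}{287}\right) = 61 \cdot \frac{28422}{287} = \frac{1733742}{287}$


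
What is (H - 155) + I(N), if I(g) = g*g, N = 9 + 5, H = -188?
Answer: -147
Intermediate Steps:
N = 14
I(g) = g**2
(H - 155) + I(N) = (-188 - 155) + 14**2 = -343 + 196 = -147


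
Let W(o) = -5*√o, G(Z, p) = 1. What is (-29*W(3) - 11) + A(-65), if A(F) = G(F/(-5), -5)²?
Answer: -10 + 145*√3 ≈ 241.15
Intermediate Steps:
A(F) = 1 (A(F) = 1² = 1)
(-29*W(3) - 11) + A(-65) = (-(-145)*√3 - 11) + 1 = (145*√3 - 11) + 1 = (-11 + 145*√3) + 1 = -10 + 145*√3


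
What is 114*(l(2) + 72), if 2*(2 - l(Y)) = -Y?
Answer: 8550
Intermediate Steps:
l(Y) = 2 + Y/2 (l(Y) = 2 - (-1)*Y/2 = 2 + Y/2)
114*(l(2) + 72) = 114*((2 + (½)*2) + 72) = 114*((2 + 1) + 72) = 114*(3 + 72) = 114*75 = 8550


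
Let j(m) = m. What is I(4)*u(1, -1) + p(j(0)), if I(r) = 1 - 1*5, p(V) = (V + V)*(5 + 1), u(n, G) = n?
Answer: -4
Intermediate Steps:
p(V) = 12*V (p(V) = (2*V)*6 = 12*V)
I(r) = -4 (I(r) = 1 - 5 = -4)
I(4)*u(1, -1) + p(j(0)) = -4*1 + 12*0 = -4 + 0 = -4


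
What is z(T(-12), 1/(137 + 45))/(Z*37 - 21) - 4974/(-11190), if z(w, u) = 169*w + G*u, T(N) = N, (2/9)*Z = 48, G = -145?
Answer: 514014073/2705596530 ≈ 0.18998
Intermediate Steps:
Z = 216 (Z = (9/2)*48 = 216)
z(w, u) = -145*u + 169*w (z(w, u) = 169*w - 145*u = -145*u + 169*w)
z(T(-12), 1/(137 + 45))/(Z*37 - 21) - 4974/(-11190) = (-145/(137 + 45) + 169*(-12))/(216*37 - 21) - 4974/(-11190) = (-145/182 - 2028)/(7992 - 21) - 4974*(-1/11190) = (-145*1/182 - 2028)/7971 + 829/1865 = (-145/182 - 2028)*(1/7971) + 829/1865 = -369241/182*1/7971 + 829/1865 = -369241/1450722 + 829/1865 = 514014073/2705596530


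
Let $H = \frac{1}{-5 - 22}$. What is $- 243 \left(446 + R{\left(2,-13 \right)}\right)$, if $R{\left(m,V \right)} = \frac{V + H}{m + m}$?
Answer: $-107586$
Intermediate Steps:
$H = - \frac{1}{27}$ ($H = \frac{1}{-27} = - \frac{1}{27} \approx -0.037037$)
$R{\left(m,V \right)} = \frac{- \frac{1}{27} + V}{2 m}$ ($R{\left(m,V \right)} = \frac{V - \frac{1}{27}}{m + m} = \frac{- \frac{1}{27} + V}{2 m}$)
$- 243 \left(446 + R{\left(2,-13 \right)}\right) = - 243 \left(446 + \frac{-1 + 27 \left(-13\right)}{54 \cdot 2}\right) = - 243 \left(446 + \frac{1}{54} \cdot \frac{1}{2} \left(-1 - 351\right)\right) = - 243 \left(446 + \frac{1}{54} \cdot \frac{1}{2} \left(-352\right)\right) = - 243 \left(446 - \frac{88}{27}\right) = \left(-243\right) \frac{11954}{27} = -107586$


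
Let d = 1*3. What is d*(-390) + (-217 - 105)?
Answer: -1492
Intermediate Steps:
d = 3
d*(-390) + (-217 - 105) = 3*(-390) + (-217 - 105) = -1170 - 322 = -1492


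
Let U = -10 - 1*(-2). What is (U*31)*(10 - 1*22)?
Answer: 2976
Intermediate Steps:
U = -8 (U = -10 + 2 = -8)
(U*31)*(10 - 1*22) = (-8*31)*(10 - 1*22) = -248*(10 - 22) = -248*(-12) = 2976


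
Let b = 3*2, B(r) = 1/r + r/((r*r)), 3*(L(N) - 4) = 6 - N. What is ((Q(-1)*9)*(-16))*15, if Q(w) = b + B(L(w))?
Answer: -259200/19 ≈ -13642.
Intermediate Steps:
L(N) = 6 - N/3 (L(N) = 4 + (6 - N)/3 = 4 + (2 - N/3) = 6 - N/3)
B(r) = 2/r (B(r) = 1/r + r/(r²) = 1/r + r/r² = 1/r + 1/r = 2/r)
b = 6
Q(w) = 6 + 2/(6 - w/3)
((Q(-1)*9)*(-16))*15 = (((6*(-19 - 1)/(-18 - 1))*9)*(-16))*15 = (((6*(-20)/(-19))*9)*(-16))*15 = (((6*(-1/19)*(-20))*9)*(-16))*15 = (((120/19)*9)*(-16))*15 = ((1080/19)*(-16))*15 = -17280/19*15 = -259200/19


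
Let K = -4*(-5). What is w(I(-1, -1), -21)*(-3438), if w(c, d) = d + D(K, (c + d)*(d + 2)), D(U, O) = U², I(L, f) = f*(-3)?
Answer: -1303002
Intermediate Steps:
I(L, f) = -3*f
K = 20
w(c, d) = 400 + d (w(c, d) = d + 20² = d + 400 = 400 + d)
w(I(-1, -1), -21)*(-3438) = (400 - 21)*(-3438) = 379*(-3438) = -1303002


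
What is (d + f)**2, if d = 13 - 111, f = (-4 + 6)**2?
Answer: 8836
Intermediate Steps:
f = 4 (f = 2**2 = 4)
d = -98
(d + f)**2 = (-98 + 4)**2 = (-94)**2 = 8836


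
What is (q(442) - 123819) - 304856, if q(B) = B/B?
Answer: -428674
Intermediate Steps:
q(B) = 1
(q(442) - 123819) - 304856 = (1 - 123819) - 304856 = -123818 - 304856 = -428674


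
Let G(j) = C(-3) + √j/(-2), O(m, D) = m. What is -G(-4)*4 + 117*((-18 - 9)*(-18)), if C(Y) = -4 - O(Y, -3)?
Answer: 56866 + 4*I ≈ 56866.0 + 4.0*I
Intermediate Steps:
C(Y) = -4 - Y
G(j) = -1 - √j/2 (G(j) = (-4 - 1*(-3)) + √j/(-2) = (-4 + 3) - √j/2 = -1 - √j/2)
-G(-4)*4 + 117*((-18 - 9)*(-18)) = -(-1 - I)*4 + 117*((-18 - 9)*(-18)) = -(-1 - I)*4 + 117*(-27*(-18)) = -(-1 - I)*4 + 117*486 = (1 + I)*4 + 56862 = (4 + 4*I) + 56862 = 56866 + 4*I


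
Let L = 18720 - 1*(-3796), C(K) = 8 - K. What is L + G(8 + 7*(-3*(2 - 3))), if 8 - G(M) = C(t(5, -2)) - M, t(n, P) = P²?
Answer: 22549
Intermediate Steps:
G(M) = 4 + M (G(M) = 8 - ((8 - 1*(-2)²) - M) = 8 - ((8 - 1*4) - M) = 8 - ((8 - 4) - M) = 8 - (4 - M) = 8 + (-4 + M) = 4 + M)
L = 22516 (L = 18720 + 3796 = 22516)
L + G(8 + 7*(-3*(2 - 3))) = 22516 + (4 + (8 + 7*(-3*(2 - 3)))) = 22516 + (4 + (8 + 7*(-3*(-1)))) = 22516 + (4 + (8 + 7*3)) = 22516 + (4 + (8 + 21)) = 22516 + (4 + 29) = 22516 + 33 = 22549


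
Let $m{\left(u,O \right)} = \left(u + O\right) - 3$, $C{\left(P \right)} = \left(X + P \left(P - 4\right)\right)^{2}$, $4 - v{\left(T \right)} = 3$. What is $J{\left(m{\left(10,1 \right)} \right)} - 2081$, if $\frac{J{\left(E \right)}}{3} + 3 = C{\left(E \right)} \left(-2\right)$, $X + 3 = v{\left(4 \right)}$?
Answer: $-7490$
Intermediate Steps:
$v{\left(T \right)} = 1$ ($v{\left(T \right)} = 4 - 3 = 1$)
$X = -2$ ($X = -3 + 1 = -2$)
$C{\left(P \right)} = \left(-2 + P \left(-4 + P\right)\right)^{2}$ ($C{\left(P \right)} = \left(-2 + P \left(P - 4\right)\right)^{2} = \left(-2 + P \left(-4 + P\right)\right)^{2}$)
$m{\left(u,O \right)} = -3 + O + u$ ($m{\left(u,O \right)} = \left(O + u\right) - 3 = -3 + O + u$)
$J{\left(E \right)} = -9 - 6 \left(-2 + E^{2} - 4 E\right)^{2}$ ($J{\left(E \right)} = -9 + 3 \left(-2 + E^{2} - 4 E\right)^{2} \left(-2\right) = -9 + 3 \left(- 2 \left(-2 + E^{2} - 4 E\right)^{2}\right) = -9 - 6 \left(-2 + E^{2} - 4 E\right)^{2}$)
$J{\left(m{\left(10,1 \right)} \right)} - 2081 = \left(-9 - 6 \left(2 - \left(-3 + 1 + 10\right)^{2} + 4 \left(-3 + 1 + 10\right)\right)^{2}\right) - 2081 = \left(-9 - 6 \left(2 - 8^{2} + 4 \cdot 8\right)^{2}\right) - 2081 = \left(-9 - 6 \left(2 - 64 + 32\right)^{2}\right) - 2081 = \left(-9 - 6 \left(-30\right)^{2}\right) - 2081 = \left(-9 - 5400\right) - 2081 = -5409 - 2081 = -7490$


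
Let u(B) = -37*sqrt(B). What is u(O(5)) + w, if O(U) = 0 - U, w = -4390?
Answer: -4390 - 37*I*sqrt(5) ≈ -4390.0 - 82.734*I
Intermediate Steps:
O(U) = -U
u(O(5)) + w = -37*I*sqrt(5) - 4390 = -4390 - 37*I*sqrt(5)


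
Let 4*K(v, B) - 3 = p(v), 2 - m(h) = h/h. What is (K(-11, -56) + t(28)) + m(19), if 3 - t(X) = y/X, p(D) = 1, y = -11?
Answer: 151/28 ≈ 5.3929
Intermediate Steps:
m(h) = 1 (m(h) = 2 - h/h = 2 - 1*1 = 2 - 1 = 1)
K(v, B) = 1 (K(v, B) = ¾ + (¼)*1 = ¾ + ¼ = 1)
t(X) = 3 + 11/X (t(X) = 3 - (-11)/X = 3 + 11/X)
(K(-11, -56) + t(28)) + m(19) = (1 + (3 + 11/28)) + 1 = (1 + 95/28) + 1 = 123/28 + 1 = 151/28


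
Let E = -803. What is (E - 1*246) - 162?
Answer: -1211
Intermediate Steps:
(E - 1*246) - 162 = (-803 - 1*246) - 162 = (-803 - 246) - 162 = -1049 - 162 = -1211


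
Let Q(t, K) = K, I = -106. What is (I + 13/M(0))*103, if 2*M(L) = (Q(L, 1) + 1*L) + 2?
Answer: -30076/3 ≈ -10025.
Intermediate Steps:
M(L) = 3/2 + L/2 (M(L) = ((1 + 1*L) + 2)/2 = ((1 + L) + 2)/2 = (3 + L)/2 = 3/2 + L/2)
(I + 13/M(0))*103 = (-106 + 13/(3/2 + (½)*0))*103 = (-106 + 13/(3/2 + 0))*103 = (-106 + 13/(3/2))*103 = (-106 + 13*(⅔))*103 = (-106 + 26/3)*103 = -292/3*103 = -30076/3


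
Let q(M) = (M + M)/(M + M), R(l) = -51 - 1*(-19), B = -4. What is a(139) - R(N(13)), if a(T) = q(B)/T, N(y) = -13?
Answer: 4449/139 ≈ 32.007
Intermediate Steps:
R(l) = -32 (R(l) = -51 + 19 = -32)
q(M) = 1 (q(M) = (2*M)/((2*M)) = (2*M)*(1/(2*M)) = 1)
a(T) = 1/T
a(139) - R(N(13)) = 1/139 - 1*(-32) = 1/139 + 32 = 4449/139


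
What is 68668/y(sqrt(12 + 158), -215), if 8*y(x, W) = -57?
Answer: -549344/57 ≈ -9637.6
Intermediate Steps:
y(x, W) = -57/8 (y(x, W) = (1/8)*(-57) = -57/8)
68668/y(sqrt(12 + 158), -215) = 68668/(-57/8) = 68668*(-8/57) = -549344/57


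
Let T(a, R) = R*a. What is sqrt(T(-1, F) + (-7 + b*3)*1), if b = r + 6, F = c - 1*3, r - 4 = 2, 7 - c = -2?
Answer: sqrt(23) ≈ 4.7958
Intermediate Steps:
c = 9 (c = 7 - 1*(-2) = 7 + 2 = 9)
r = 6 (r = 4 + 2 = 6)
F = 6 (F = 9 - 1*3 = 9 - 3 = 6)
b = 12 (b = 6 + 6 = 12)
sqrt(T(-1, F) + (-7 + b*3)*1) = sqrt(6*(-1) + (-7 + 12*3)*1) = sqrt(-6 + (-7 + 36)*1) = sqrt(-6 + 29*1) = sqrt(-6 + 29) = sqrt(23)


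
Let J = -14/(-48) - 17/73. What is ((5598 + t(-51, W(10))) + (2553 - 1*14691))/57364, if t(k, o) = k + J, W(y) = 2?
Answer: -11547329/100501728 ≈ -0.11490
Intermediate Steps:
J = 103/1752 (J = -14*(-1/48) - 17*1/73 = 7/24 - 17/73 = 103/1752 ≈ 0.058790)
t(k, o) = 103/1752 + k (t(k, o) = k + 103/1752 = 103/1752 + k)
((5598 + t(-51, W(10))) + (2553 - 1*14691))/57364 = ((5598 + (103/1752 - 51)) + (2553 - 1*14691))/57364 = ((5598 - 89249/1752) + (2553 - 14691))*(1/57364) = (9718447/1752 - 12138)*(1/57364) = -11547329/1752*1/57364 = -11547329/100501728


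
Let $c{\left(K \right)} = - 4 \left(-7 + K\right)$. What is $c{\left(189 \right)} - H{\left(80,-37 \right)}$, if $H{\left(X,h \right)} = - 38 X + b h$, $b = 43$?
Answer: $3903$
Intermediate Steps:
$H{\left(X,h \right)} = - 38 X + 43 h$
$c{\left(K \right)} = 28 - 4 K$
$c{\left(189 \right)} - H{\left(80,-37 \right)} = \left(28 - 756\right) - \left(\left(-38\right) 80 + 43 \left(-37\right)\right) = \left(28 - 756\right) - \left(-3040 - 1591\right) = -728 - -4631 = -728 + 4631 = 3903$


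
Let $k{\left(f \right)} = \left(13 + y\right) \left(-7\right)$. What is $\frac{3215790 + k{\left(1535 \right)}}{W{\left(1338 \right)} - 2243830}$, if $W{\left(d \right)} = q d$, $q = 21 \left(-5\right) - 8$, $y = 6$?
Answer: $- \frac{3215657}{2395024} \approx -1.3426$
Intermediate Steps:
$q = -113$ ($q = -105 - 8 = -113$)
$k{\left(f \right)} = -133$ ($k{\left(f \right)} = \left(13 + 6\right) \left(-7\right) = 19 \left(-7\right) = -133$)
$W{\left(d \right)} = - 113 d$
$\frac{3215790 + k{\left(1535 \right)}}{W{\left(1338 \right)} - 2243830} = \frac{3215790 - 133}{\left(-113\right) 1338 - 2243830} = \frac{3215657}{-151194 - 2243830} = \frac{3215657}{-2395024} = 3215657 \left(- \frac{1}{2395024}\right) = - \frac{3215657}{2395024}$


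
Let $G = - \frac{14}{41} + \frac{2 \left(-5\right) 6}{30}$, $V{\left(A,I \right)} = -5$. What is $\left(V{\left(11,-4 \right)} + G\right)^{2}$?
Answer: $\frac{90601}{1681} \approx 53.897$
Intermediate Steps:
$G = - \frac{96}{41}$ ($G = \left(-14\right) \frac{1}{41} + \left(-10\right) 6 \cdot \frac{1}{30} = - \frac{14}{41} - 2 = - \frac{96}{41} \approx -2.3415$)
$\left(V{\left(11,-4 \right)} + G\right)^{2} = \left(-5 - \frac{96}{41}\right)^{2} = \left(- \frac{301}{41}\right)^{2} = \frac{90601}{1681}$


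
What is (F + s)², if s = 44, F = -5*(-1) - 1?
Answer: 2304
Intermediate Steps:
F = 4 (F = 5 - 1 = 4)
(F + s)² = (4 + 44)² = 48² = 2304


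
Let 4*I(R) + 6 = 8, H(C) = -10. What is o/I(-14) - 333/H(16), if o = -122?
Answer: -2107/10 ≈ -210.70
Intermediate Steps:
I(R) = 1/2 (I(R) = -3/2 + (1/4)*8 = -3/2 + 2 = 1/2)
o/I(-14) - 333/H(16) = -122/1/2 - 333/(-10) = -122*2 - 333*(-1/10) = -244 + 333/10 = -2107/10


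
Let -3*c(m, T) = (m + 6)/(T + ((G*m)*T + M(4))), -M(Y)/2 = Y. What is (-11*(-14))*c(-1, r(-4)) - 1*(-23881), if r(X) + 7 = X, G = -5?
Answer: 2651176/111 ≈ 23884.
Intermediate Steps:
r(X) = -7 + X
M(Y) = -2*Y
c(m, T) = -(6 + m)/(3*(-8 + T - 5*T*m)) (c(m, T) = -(m + 6)/(3*(T + ((-5*m)*T - 2*4))) = -(6 + m)/(3*(T + (-5*T*m - 8))) = -(6 + m)/(3*(T + (-8 - 5*T*m))) = -(6 + m)/(3*(-8 + T - 5*T*m)))
(-11*(-14))*c(-1, r(-4)) - 1*(-23881) = (-11*(-14))*((6 - 1)/(3*(8 - (-7 - 4) + 5*(-7 - 4)*(-1)))) - 1*(-23881) = 154*((⅓)*5/(8 - 1*(-11) + 5*(-11)*(-1))) + 23881 = 154*((⅓)*5/(8 + 11 + 55)) + 23881 = 154*((⅓)*5/74) + 23881 = 154*((⅓)*(1/74)*5) + 23881 = 154*(5/222) + 23881 = 385/111 + 23881 = 2651176/111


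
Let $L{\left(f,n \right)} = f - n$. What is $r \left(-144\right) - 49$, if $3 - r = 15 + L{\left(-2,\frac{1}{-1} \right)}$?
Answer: $1535$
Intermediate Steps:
$r = -11$ ($r = 3 - \left(15 - 1\right) = 3 - 14 = -11$)
$r \left(-144\right) - 49 = \left(-11\right) \left(-144\right) - 49 = 1584 - 49 = 1535$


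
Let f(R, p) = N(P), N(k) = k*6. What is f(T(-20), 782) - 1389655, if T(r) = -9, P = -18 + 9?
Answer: -1389709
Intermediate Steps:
P = -9
N(k) = 6*k
f(R, p) = -54 (f(R, p) = 6*(-9) = -54)
f(T(-20), 782) - 1389655 = -54 - 1389655 = -1389709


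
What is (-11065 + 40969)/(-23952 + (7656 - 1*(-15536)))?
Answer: -3738/95 ≈ -39.347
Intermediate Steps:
(-11065 + 40969)/(-23952 + (7656 - 1*(-15536))) = 29904/(-23952 + (7656 + 15536)) = 29904/(-23952 + 23192) = 29904/(-760) = 29904*(-1/760) = -3738/95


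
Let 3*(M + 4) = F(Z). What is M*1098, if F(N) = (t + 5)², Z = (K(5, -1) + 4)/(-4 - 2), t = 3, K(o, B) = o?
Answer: 19032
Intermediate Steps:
Z = -3/2 (Z = (5 + 4)/(-4 - 2) = 9/(-6) = 9*(-⅙) = -3/2 ≈ -1.5000)
F(N) = 64 (F(N) = (3 + 5)² = 8² = 64)
M = 52/3 (M = -4 + (⅓)*64 = -4 + 64/3 = 52/3 ≈ 17.333)
M*1098 = (52/3)*1098 = 19032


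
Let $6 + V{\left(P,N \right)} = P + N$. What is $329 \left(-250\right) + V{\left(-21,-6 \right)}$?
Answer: $-82283$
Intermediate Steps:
$V{\left(P,N \right)} = -6 + N + P$ ($V{\left(P,N \right)} = -6 + \left(P + N\right) = -6 + \left(N + P\right) = -6 + N + P$)
$329 \left(-250\right) + V{\left(-21,-6 \right)} = 329 \left(-250\right) - 33 = -82250 - 33 = -82283$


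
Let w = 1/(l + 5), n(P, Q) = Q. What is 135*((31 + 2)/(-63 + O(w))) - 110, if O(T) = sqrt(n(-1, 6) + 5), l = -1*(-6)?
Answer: -716045/3958 - 4455*sqrt(11)/3958 ≈ -184.64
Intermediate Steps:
l = 6
w = 1/11 (w = 1/(6 + 5) = 1/11 ≈ 0.090909)
O(T) = sqrt(11) (O(T) = sqrt(6 + 5) = sqrt(11))
135*((31 + 2)/(-63 + O(w))) - 110 = 135*((31 + 2)/(-63 + sqrt(11))) - 110 = 135*(33/(-63 + sqrt(11))) - 110 = 4455/(-63 + sqrt(11)) - 110 = -110 + 4455/(-63 + sqrt(11))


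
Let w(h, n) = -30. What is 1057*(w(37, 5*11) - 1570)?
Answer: -1691200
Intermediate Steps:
1057*(w(37, 5*11) - 1570) = 1057*(-30 - 1570) = 1057*(-1600) = -1691200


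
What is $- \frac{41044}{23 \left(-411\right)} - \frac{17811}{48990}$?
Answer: $\frac{26701133}{6711630} \approx 3.9783$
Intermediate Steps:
$- \frac{41044}{23 \left(-411\right)} - \frac{17811}{48990} = - \frac{41044}{-9453} - \frac{5937}{16330} = \left(-41044\right) \left(- \frac{1}{9453}\right) - \frac{5937}{16330} = \frac{41044}{9453} - \frac{5937}{16330} = \frac{26701133}{6711630}$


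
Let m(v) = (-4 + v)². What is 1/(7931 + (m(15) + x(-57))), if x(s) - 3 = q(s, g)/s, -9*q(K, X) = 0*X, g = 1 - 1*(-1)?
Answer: 1/8055 ≈ 0.00012415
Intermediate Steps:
g = 2 (g = 1 + 1 = 2)
q(K, X) = 0 (q(K, X) = -0*X = -⅑*0 = 0)
x(s) = 3 (x(s) = 3 + 0/s = 3 + 0 = 3)
1/(7931 + (m(15) + x(-57))) = 1/(7931 + ((-4 + 15)² + 3)) = 1/(7931 + (11² + 3)) = 1/(7931 + (121 + 3)) = 1/(7931 + 124) = 1/8055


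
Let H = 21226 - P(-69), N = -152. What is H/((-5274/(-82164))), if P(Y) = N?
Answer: 97583444/293 ≈ 3.3305e+5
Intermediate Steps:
P(Y) = -152
H = 21378 (H = 21226 - 1*(-152) = 21226 + 152 = 21378)
H/((-5274/(-82164))) = 21378/((-5274/(-82164))) = 21378/((-5274*(-1/82164))) = 21378/(879/13694) = 21378*(13694/879) = 97583444/293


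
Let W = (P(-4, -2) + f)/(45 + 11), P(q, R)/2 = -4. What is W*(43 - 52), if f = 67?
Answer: -531/56 ≈ -9.4821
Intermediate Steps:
P(q, R) = -8 (P(q, R) = 2*(-4) = -8)
W = 59/56 (W = (-8 + 67)/(45 + 11) = 59/56 ≈ 1.0536)
W*(43 - 52) = 59*(43 - 52)/56 = (59/56)*(-9) = -531/56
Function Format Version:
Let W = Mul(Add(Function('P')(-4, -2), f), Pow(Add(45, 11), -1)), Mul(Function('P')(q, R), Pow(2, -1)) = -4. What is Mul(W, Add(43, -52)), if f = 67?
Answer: Rational(-531, 56) ≈ -9.4821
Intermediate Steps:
Function('P')(q, R) = -8 (Function('P')(q, R) = Mul(2, -4) = -8)
W = Rational(59, 56) (W = Mul(Add(-8, 67), Pow(Add(45, 11), -1)) = Mul(59, Pow(56, -1)) = Mul(59, Rational(1, 56)) = Rational(59, 56) ≈ 1.0536)
Mul(W, Add(43, -52)) = Mul(Rational(59, 56), Add(43, -52)) = Mul(Rational(59, 56), -9) = Rational(-531, 56)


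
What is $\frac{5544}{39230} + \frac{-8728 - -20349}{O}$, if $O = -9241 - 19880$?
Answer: $- \frac{147222503}{571208415} \approx -0.25774$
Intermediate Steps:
$O = -29121$
$\frac{5544}{39230} + \frac{-8728 - -20349}{O} = \frac{5544}{39230} + \frac{-8728 - -20349}{-29121} = 5544 \cdot \frac{1}{39230} + \left(-8728 + 20349\right) \left(- \frac{1}{29121}\right) = \frac{2772}{19615} + 11621 \left(- \frac{1}{29121}\right) = \frac{2772}{19615} - \frac{11621}{29121} = - \frac{147222503}{571208415}$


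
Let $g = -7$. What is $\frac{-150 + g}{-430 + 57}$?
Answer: $\frac{157}{373} \approx 0.42091$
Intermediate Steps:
$\frac{-150 + g}{-430 + 57} = \frac{-150 - 7}{-430 + 57} = - \frac{157}{-373} = \left(-157\right) \left(- \frac{1}{373}\right) = \frac{157}{373}$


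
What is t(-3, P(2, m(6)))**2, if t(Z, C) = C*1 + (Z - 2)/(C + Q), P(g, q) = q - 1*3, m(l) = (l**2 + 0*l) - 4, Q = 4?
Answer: 906304/1089 ≈ 832.24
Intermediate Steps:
m(l) = -4 + l**2 (m(l) = (l**2 + 0) - 4 = l**2 - 4 = -4 + l**2)
P(g, q) = -3 + q (P(g, q) = q - 3 = -3 + q)
t(Z, C) = C + (-2 + Z)/(4 + C) (t(Z, C) = C*1 + (Z - 2)/(C + 4) = C + (-2 + Z)/(4 + C))
t(-3, P(2, m(6)))**2 = ((-2 - 3 + (-3 + (-4 + 6**2))**2 + 4*(-3 + (-4 + 6**2)))/(4 + (-3 + (-4 + 6**2))))**2 = ((-2 - 3 + (-3 + (-4 + 36))**2 + 4*(-3 + (-4 + 36)))/(4 + (-3 + (-4 + 36))))**2 = ((-2 - 3 + (-3 + 32)**2 + 4*(-3 + 32))/(4 + (-3 + 32)))**2 = ((-2 - 3 + 29**2 + 4*29)/(4 + 29))**2 = ((-2 - 3 + 841 + 116)/33)**2 = ((1/33)*952)**2 = (952/33)**2 = 906304/1089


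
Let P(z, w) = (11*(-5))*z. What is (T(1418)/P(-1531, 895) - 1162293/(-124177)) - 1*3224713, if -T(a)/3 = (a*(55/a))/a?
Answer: -869325447675636395/269583051566 ≈ -3.2247e+6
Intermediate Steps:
P(z, w) = -55*z
T(a) = -165/a (T(a) = -3*a*(55/a)/a = -165/a)
(T(1418)/P(-1531, 895) - 1162293/(-124177)) - 1*3224713 = ((-165/1418)/((-55*(-1531))) - 1162293/(-124177)) - 1*3224713 = (-165*1/1418/84205 - 1162293*(-1/124177)) - 3224713 = (-165/1418*1/84205 + 1162293/124177) - 3224713 = (-3/2170958 + 1162293/124177) - 3224713 = 2523288914163/269583051566 - 3224713 = -869325447675636395/269583051566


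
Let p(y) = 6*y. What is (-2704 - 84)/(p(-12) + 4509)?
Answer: -164/261 ≈ -0.62835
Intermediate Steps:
(-2704 - 84)/(p(-12) + 4509) = (-2704 - 84)/(6*(-12) + 4509) = -2788/(-72 + 4509) = -2788/4437 = -2788*1/4437 = -164/261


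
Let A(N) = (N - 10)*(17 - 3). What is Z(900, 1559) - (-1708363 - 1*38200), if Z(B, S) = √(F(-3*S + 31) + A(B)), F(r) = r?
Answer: 1746563 + √7814 ≈ 1.7467e+6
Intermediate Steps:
A(N) = -140 + 14*N (A(N) = (-10 + N)*14 = -140 + 14*N)
Z(B, S) = √(-109 - 3*S + 14*B) (Z(B, S) = √((-3*S + 31) + (-140 + 14*B)) = √((31 - 3*S) + (-140 + 14*B)) = √(-109 - 3*S + 14*B))
Z(900, 1559) - (-1708363 - 1*38200) = √(-109 - 3*1559 + 14*900) - (-1708363 - 1*38200) = √(-109 - 4677 + 12600) - (-1708363 - 38200) = √7814 - 1*(-1746563) = √7814 + 1746563 = 1746563 + √7814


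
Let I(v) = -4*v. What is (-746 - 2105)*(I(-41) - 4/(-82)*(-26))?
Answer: -19021872/41 ≈ -4.6395e+5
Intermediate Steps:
(-746 - 2105)*(I(-41) - 4/(-82)*(-26)) = (-746 - 2105)*(-4*(-41) - 4/(-82)*(-26)) = -2851*(164 - 4*(-1/82)*(-26)) = -2851*(164 + (2/41)*(-26)) = -2851*(164 - 52/41) = -2851*6672/41 = -19021872/41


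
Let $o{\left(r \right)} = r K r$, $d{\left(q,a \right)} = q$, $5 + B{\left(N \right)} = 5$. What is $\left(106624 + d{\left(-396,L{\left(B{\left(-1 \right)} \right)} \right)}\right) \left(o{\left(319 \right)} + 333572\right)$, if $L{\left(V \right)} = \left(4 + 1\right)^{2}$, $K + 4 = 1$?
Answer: $3005083892$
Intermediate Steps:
$K = -3$ ($K = -4 + 1 = -3$)
$B{\left(N \right)} = 0$ ($B{\left(N \right)} = -5 + 5 = 0$)
$L{\left(V \right)} = 25$ ($L{\left(V \right)} = 5^{2} = 25$)
$o{\left(r \right)} = - 3 r^{2}$ ($o{\left(r \right)} = r \left(-3\right) r = - 3 r r = - 3 r^{2}$)
$\left(106624 + d{\left(-396,L{\left(B{\left(-1 \right)} \right)} \right)}\right) \left(o{\left(319 \right)} + 333572\right) = \left(106624 - 396\right) \left(- 3 \cdot 319^{2} + 333572\right) = 106228 \left(\left(-3\right) 101761 + 333572\right) = 106228 \left(-305283 + 333572\right) = 106228 \cdot 28289 = 3005083892$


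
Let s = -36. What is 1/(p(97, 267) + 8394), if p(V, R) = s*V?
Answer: 1/4902 ≈ 0.00020400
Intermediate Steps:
p(V, R) = -36*V
1/(p(97, 267) + 8394) = 1/(-36*97 + 8394) = 1/(-3492 + 8394) = 1/4902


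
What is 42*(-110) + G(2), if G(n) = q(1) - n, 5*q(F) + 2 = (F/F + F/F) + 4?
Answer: -23106/5 ≈ -4621.2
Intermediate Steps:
q(F) = ⅘ (q(F) = -⅖ + ((F/F + F/F) + 4)/5 = -⅖ + ((1 + 1) + 4)/5 = -⅖ + (2 + 4)/5 = -⅖ + (⅕)*6 = -⅖ + 6/5 = ⅘)
G(n) = ⅘ - n
42*(-110) + G(2) = 42*(-110) + (⅘ - 1*2) = -4620 + (⅘ - 2) = -4620 - 6/5 = -23106/5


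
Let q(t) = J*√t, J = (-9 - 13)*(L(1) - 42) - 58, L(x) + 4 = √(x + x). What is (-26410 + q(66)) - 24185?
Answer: -50595 - 44*√33 + 954*√66 ≈ -43097.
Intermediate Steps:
L(x) = -4 + √2*√x (L(x) = -4 + √(x + x) = -4 + √(2*x) = -4 + √2*√x)
J = 954 - 22*√2 (J = (-9 - 13)*((-4 + √2*√1) - 42) - 58 = -22*((-4 + √2*1) - 42) - 58 = -22*((-4 + √2) - 42) - 58 = -22*(-46 + √2) - 58 = (1012 - 22*√2) - 58 = 954 - 22*√2 ≈ 922.89)
q(t) = √t*(954 - 22*√2) (q(t) = (954 - 22*√2)*√t = √t*(954 - 22*√2))
(-26410 + q(66)) - 24185 = (-26410 + √66*(954 - 22*√2)) - 24185 = -50595 + √66*(954 - 22*√2)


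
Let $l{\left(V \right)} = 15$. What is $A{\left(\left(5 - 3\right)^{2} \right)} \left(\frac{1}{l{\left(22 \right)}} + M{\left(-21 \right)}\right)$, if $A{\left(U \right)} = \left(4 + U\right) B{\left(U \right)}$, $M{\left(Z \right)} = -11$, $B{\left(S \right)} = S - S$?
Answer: $0$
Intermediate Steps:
$B{\left(S \right)} = 0$
$A{\left(U \right)} = 0$ ($A{\left(U \right)} = \left(4 + U\right) 0 = 0$)
$A{\left(\left(5 - 3\right)^{2} \right)} \left(\frac{1}{l{\left(22 \right)}} + M{\left(-21 \right)}\right) = 0 \left(\frac{1}{15} - 11\right) = 0 \left(- \frac{164}{15}\right) = 0$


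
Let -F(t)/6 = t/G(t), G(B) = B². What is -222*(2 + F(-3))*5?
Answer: -4440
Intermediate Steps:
F(t) = -6/t (F(t) = -6*t/(t²) = -6*t/t² = -6/t)
-222*(2 + F(-3))*5 = -222*(2 - 6/(-3))*5 = -222*(2 - 6*(-⅓))*5 = -222*(2 + 2)*5 = -888*5 = -222*20 = -4440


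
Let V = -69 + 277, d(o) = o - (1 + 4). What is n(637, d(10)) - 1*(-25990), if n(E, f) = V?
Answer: 26198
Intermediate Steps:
d(o) = -5 + o (d(o) = o - 1*5 = o - 5 = -5 + o)
V = 208
n(E, f) = 208
n(637, d(10)) - 1*(-25990) = 208 - 1*(-25990) = 208 + 25990 = 26198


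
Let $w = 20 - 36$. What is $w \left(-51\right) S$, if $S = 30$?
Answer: $24480$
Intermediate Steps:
$w = -16$
$w \left(-51\right) S = \left(-16\right) \left(-51\right) 30 = 816 \cdot 30 = 24480$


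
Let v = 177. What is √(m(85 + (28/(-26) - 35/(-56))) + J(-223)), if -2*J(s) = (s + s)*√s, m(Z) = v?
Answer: √(177 + 223*I*√223) ≈ 41.903 + 39.735*I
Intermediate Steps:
m(Z) = 177
J(s) = -s^(3/2) (J(s) = -(s + s)*√s/2 = -2*s*√s/2 = -s^(3/2))
√(m(85 + (28/(-26) - 35/(-56))) + J(-223)) = √(177 - (-223)^(3/2)) = √(177 - (-223)*I*√223) = √(177 + 223*I*√223)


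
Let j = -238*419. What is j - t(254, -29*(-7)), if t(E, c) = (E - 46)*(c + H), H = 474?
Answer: -240538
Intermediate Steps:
j = -99722
t(E, c) = (-46 + E)*(474 + c) (t(E, c) = (E - 46)*(c + 474) = (-46 + E)*(474 + c))
j - t(254, -29*(-7)) = -99722 - (-21804 - (-1334)*(-7) + 474*254 + 254*(-29*(-7))) = -99722 - (-21804 - 46*203 + 120396 + 254*203) = -99722 - (-21804 - 9338 + 120396 + 51562) = -99722 - 1*140816 = -99722 - 140816 = -240538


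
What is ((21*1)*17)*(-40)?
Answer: -14280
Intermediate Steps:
((21*1)*17)*(-40) = (21*17)*(-40) = 357*(-40) = -14280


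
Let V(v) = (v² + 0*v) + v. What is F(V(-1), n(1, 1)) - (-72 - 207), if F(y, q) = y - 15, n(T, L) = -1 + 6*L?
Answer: 264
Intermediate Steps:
V(v) = v + v² (V(v) = (v² + 0) + v = v² + v = v + v²)
F(y, q) = -15 + y
F(V(-1), n(1, 1)) - (-72 - 207) = (-15 - (1 - 1)) - (-72 - 207) = (-15 - 1*0) - 1*(-279) = (-15 + 0) + 279 = -15 + 279 = 264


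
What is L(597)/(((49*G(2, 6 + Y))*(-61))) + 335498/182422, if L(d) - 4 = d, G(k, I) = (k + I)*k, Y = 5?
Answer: 12981627975/7088371654 ≈ 1.8314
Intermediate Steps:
G(k, I) = k*(I + k) (G(k, I) = (I + k)*k = k*(I + k))
L(d) = 4 + d
L(597)/(((49*G(2, 6 + Y))*(-61))) + 335498/182422 = (4 + 597)/(((49*(2*((6 + 5) + 2)))*(-61))) + 335498/182422 = 601/(((49*(2*(11 + 2)))*(-61))) + 335498*(1/182422) = 601/(((49*(2*13))*(-61))) + 167749/91211 = 601/(((49*26)*(-61))) + 167749/91211 = 601/((1274*(-61))) + 167749/91211 = 601/(-77714) + 167749/91211 = 601*(-1/77714) + 167749/91211 = -601/77714 + 167749/91211 = 12981627975/7088371654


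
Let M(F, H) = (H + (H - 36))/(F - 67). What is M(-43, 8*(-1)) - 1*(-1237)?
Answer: 68061/55 ≈ 1237.5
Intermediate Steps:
M(F, H) = (-36 + 2*H)/(-67 + F) (M(F, H) = (H + (-36 + H))/(-67 + F) = (-36 + 2*H)/(-67 + F))
M(-43, 8*(-1)) - 1*(-1237) = 2*(-18 + 8*(-1))/(-67 - 43) - 1*(-1237) = 2*(-18 - 8)/(-110) + 1237 = 2*(-1/110)*(-26) + 1237 = 26/55 + 1237 = 68061/55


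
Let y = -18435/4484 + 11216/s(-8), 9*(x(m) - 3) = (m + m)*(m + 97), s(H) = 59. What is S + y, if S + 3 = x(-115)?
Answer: 2896621/4484 ≈ 645.99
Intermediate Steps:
x(m) = 3 + 2*m*(97 + m)/9 (x(m) = 3 + ((m + m)*(m + 97))/9 = 3 + ((2*m)*(97 + m))/9 = 3 + (2*m*(97 + m))/9 = 3 + 2*m*(97 + m)/9)
S = 460 (S = -3 + (3 + (2/9)*(-115)² + (194/9)*(-115)) = -3 + (3 + (2/9)*13225 - 22310/9) = -3 + (3 + 26450/9 - 22310/9) = -3 + 463 = 460)
y = 833981/4484 (y = -18435/4484 + 11216/59 = 833981/4484 ≈ 185.99)
S + y = 460 + 833981/4484 = 2896621/4484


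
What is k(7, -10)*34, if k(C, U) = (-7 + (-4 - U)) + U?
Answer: -374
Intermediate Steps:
k(C, U) = -11 (k(C, U) = (-11 - U) + U = -11)
k(7, -10)*34 = -11*34 = -374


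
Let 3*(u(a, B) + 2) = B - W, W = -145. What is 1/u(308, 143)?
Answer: 1/94 ≈ 0.010638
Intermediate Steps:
u(a, B) = 139/3 + B/3 (u(a, B) = -2 + (B - 1*(-145))/3 = -2 + (B + 145)/3 = -2 + (145 + B)/3 = -2 + (145/3 + B/3) = 139/3 + B/3)
1/u(308, 143) = 1/(139/3 + (⅓)*143) = 1/(139/3 + 143/3) = 1/94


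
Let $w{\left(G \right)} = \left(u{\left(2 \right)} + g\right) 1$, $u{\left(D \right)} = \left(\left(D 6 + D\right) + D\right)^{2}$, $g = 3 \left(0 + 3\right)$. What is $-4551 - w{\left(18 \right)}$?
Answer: $-4816$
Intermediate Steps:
$g = 9$ ($g = 3 \cdot 3 = 9$)
$u{\left(D \right)} = 64 D^{2}$ ($u{\left(D \right)} = \left(\left(6 D + D\right) + D\right)^{2} = \left(7 D + D\right)^{2} = \left(8 D\right)^{2} = 64 D^{2}$)
$w{\left(G \right)} = 265$ ($w{\left(G \right)} = \left(64 \cdot 2^{2} + 9\right) 1 = \left(64 \cdot 4 + 9\right) 1 = \left(256 + 9\right) 1 = 265 \cdot 1 = 265$)
$-4551 - w{\left(18 \right)} = -4551 - 265 = -4816$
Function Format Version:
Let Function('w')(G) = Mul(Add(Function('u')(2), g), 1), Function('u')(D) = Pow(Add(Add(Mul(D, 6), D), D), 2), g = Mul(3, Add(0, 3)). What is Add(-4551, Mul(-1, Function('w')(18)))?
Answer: -4816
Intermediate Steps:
g = 9 (g = Mul(3, 3) = 9)
Function('u')(D) = Mul(64, Pow(D, 2)) (Function('u')(D) = Pow(Add(Add(Mul(6, D), D), D), 2) = Pow(Add(Mul(7, D), D), 2) = Pow(Mul(8, D), 2) = Mul(64, Pow(D, 2)))
Function('w')(G) = 265 (Function('w')(G) = Mul(Add(Mul(64, Pow(2, 2)), 9), 1) = Mul(Add(Mul(64, 4), 9), 1) = Mul(Add(256, 9), 1) = Mul(265, 1) = 265)
Add(-4551, Mul(-1, Function('w')(18))) = Add(-4551, Mul(-1, 265)) = Add(-4551, -265) = -4816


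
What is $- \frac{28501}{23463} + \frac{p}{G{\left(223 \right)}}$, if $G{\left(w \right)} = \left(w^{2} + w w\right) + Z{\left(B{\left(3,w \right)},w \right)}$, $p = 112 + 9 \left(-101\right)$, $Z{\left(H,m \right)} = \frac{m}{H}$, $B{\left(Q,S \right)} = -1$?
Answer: $- \frac{258817886}{211668255} \approx -1.2228$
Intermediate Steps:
$p = -797$ ($p = 112 - 909 = -797$)
$G{\left(w \right)} = - w + 2 w^{2}$ ($G{\left(w \right)} = \left(w^{2} + w w\right) + \frac{w}{-1} = \left(w^{2} + w^{2}\right) + w \left(-1\right) = 2 w^{2} - w = - w + 2 w^{2}$)
$- \frac{28501}{23463} + \frac{p}{G{\left(223 \right)}} = - \frac{28501}{23463} - \frac{797}{223 \left(-1 + 2 \cdot 223\right)} = \left(-28501\right) \frac{1}{23463} - \frac{797}{223 \left(-1 + 446\right)} = - \frac{2591}{2133} - \frac{797}{223 \cdot 445} = - \frac{2591}{2133} - \frac{797}{99235} = - \frac{258817886}{211668255}$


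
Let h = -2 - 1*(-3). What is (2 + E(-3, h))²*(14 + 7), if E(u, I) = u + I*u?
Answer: 336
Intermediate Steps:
h = 1 (h = -2 + 3 = 1)
(2 + E(-3, h))²*(14 + 7) = (2 - 3*(1 + 1))²*(14 + 7) = (2 - 3*2)²*21 = (2 - 6)²*21 = (-4)²*21 = 16*21 = 336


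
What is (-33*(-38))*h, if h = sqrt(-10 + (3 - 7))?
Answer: 1254*I*sqrt(14) ≈ 4692.0*I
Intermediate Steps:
h = I*sqrt(14) (h = sqrt(-10 - 4) = sqrt(-14) = I*sqrt(14) ≈ 3.7417*I)
(-33*(-38))*h = (-33*(-38))*(I*sqrt(14)) = 1254*(I*sqrt(14)) = 1254*I*sqrt(14)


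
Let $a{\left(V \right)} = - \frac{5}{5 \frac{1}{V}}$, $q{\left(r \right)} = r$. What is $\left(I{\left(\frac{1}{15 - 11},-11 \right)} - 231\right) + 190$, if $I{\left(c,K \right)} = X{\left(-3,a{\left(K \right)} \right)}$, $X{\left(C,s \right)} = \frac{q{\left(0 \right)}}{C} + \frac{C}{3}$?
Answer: $-42$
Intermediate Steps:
$a{\left(V \right)} = - V$ ($a{\left(V \right)} = - 5 \frac{V}{5} = - V$)
$X{\left(C,s \right)} = \frac{C}{3}$ ($X{\left(C,s \right)} = \frac{0}{C} + \frac{C}{3} = 0 + C \frac{1}{3} = 0 + \frac{C}{3} = \frac{C}{3}$)
$I{\left(c,K \right)} = -1$ ($I{\left(c,K \right)} = \frac{1}{3} \left(-3\right) = -1$)
$\left(I{\left(\frac{1}{15 - 11},-11 \right)} - 231\right) + 190 = \left(-1 - 231\right) + 190 = -232 + 190 = -42$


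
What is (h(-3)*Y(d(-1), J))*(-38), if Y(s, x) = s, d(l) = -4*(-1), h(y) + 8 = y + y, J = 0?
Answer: 2128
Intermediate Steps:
h(y) = -8 + 2*y (h(y) = -8 + (y + y) = -8 + 2*y)
d(l) = 4
(h(-3)*Y(d(-1), J))*(-38) = ((-8 + 2*(-3))*4)*(-38) = ((-8 - 6)*4)*(-38) = -14*4*(-38) = -56*(-38) = 2128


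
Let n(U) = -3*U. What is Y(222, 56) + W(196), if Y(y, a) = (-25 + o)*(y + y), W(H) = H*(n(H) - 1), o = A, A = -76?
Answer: -160288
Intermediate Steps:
o = -76
W(H) = H*(-1 - 3*H) (W(H) = H*(-3*H - 1) = H*(-1 - 3*H))
Y(y, a) = -202*y (Y(y, a) = (-25 - 76)*(y + y) = -202*y)
Y(222, 56) + W(196) = -202*222 - 1*196*(1 + 3*196) = -44844 - 1*196*(1 + 588) = -44844 - 1*196*589 = -44844 - 115444 = -160288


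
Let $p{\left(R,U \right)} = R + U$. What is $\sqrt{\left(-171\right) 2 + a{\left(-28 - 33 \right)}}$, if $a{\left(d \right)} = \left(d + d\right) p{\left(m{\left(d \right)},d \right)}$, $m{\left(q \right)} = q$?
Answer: $\sqrt{14542} \approx 120.59$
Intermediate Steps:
$a{\left(d \right)} = 4 d^{2}$ ($a{\left(d \right)} = \left(d + d\right) \left(d + d\right) = 2 d 2 d = 4 d^{2}$)
$\sqrt{\left(-171\right) 2 + a{\left(-28 - 33 \right)}} = \sqrt{\left(-171\right) 2 + 4 \left(-28 - 33\right)^{2}} = \sqrt{-342 + 4 \left(-61\right)^{2}} = \sqrt{-342 + 4 \cdot 3721} = \sqrt{-342 + 14884} = \sqrt{14542}$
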